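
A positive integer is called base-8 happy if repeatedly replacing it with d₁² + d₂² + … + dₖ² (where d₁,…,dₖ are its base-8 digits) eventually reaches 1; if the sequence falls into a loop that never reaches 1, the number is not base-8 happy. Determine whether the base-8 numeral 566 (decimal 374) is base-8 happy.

374 = (5,6,6)_8 → 5² + 6² + 6² = 25 + 36 + 36 = 97
97 = (1,4,1)_8 → 1² + 4² + 1² = 1 + 16 + 1 = 18
18 = (2,2)_8 → 2² + 2² = 4 + 4 = 8
8 = (1,0)_8 → 1² + 0² = 1 + 0 = 1  — reached 1.

base-8 happy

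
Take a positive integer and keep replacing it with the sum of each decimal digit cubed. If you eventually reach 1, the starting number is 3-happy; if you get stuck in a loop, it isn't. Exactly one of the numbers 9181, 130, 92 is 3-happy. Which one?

9181: 9181 → 1243 → 100 → 1  — reaches 1 (3-happy)
130: 130 → 28 → 520 → 133 → 55 → 250 → 133  — repeats 133 (not 3-happy)
92: 92 → 737 → 713 → 371 → 371  — repeats 371 (not 3-happy)

9181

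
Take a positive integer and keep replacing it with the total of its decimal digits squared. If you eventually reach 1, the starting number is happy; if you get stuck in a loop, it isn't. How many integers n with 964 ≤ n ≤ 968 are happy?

964: 964 → 133 → 19 → 82 → 68 → 100 → 1  (reaches 1)
965: 965 → 142 → 21 → 5 → 25 → 29 → 85 → 89 → 145 → 42 → 20 → 4 → 16 → 37 → 58 → 89  (repeats 89)
966: 966 → 153 → 35 → 34 → 25 → 29 → 85 → 89 → 145 → 42 → 20 → 4 → 16 → 37 → 58 → 89  (repeats 89)
967: 967 → 166 → 73 → 58 → 89 → 145 → 42 → 20 → 4 → 16 → 37 → 58  (repeats 58)
968: 968 → 181 → 66 → 72 → 53 → 34 → 25 → 29 → 85 → 89 → 145 → 42 → 20 → 4 → 16 → 37 → 58 → 89  (repeats 89)
happy: 964

1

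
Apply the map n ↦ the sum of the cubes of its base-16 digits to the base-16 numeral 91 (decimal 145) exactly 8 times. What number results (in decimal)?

145 = (9,1)_16 → 9³ + 1³ = 730
730 = (2,13,10)_16 → 2³ + 13³ + 10³ = 3205
3205 = (12,8,5)_16 → 12³ + 8³ + 5³ = 2365
2365 = (9,3,13)_16 → 9³ + 3³ + 13³ = 2953
2953 = (11,8,9)_16 → 11³ + 8³ + 9³ = 2572
2572 = (10,0,12)_16 → 10³ + 0³ + 12³ = 2728
2728 = (10,10,8)_16 → 10³ + 10³ + 8³ = 2512
2512 = (9,13,0)_16 → 9³ + 13³ + 0³ = 2926

2926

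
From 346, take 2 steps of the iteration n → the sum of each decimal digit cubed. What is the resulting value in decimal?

346 → 3³ + 4³ + 6³ = 307
307 → 3³ + 0³ + 7³ = 370

370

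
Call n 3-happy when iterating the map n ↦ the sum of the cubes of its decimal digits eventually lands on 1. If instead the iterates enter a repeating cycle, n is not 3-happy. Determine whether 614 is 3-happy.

not 3-happy

614 → 6³ + 1³ + 4³ = 216 + 1 + 64 = 281
281 → 2³ + 8³ + 1³ = 8 + 512 + 1 = 521
521 → 5³ + 2³ + 1³ = 125 + 8 + 1 = 134
134 → 1³ + 3³ + 4³ = 1 + 27 + 64 = 92
92 → 9³ + 2³ = 729 + 8 = 737
737 → 7³ + 3³ + 7³ = 343 + 27 + 343 = 713
713 → 7³ + 1³ + 3³ = 343 + 1 + 27 = 371
371 → 3³ + 7³ + 1³ = 27 + 343 + 1 = 371  — 371 already seen; the sequence cycles without reaching 1.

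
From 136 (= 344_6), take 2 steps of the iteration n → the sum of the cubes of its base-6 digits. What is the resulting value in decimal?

136 = (3,4,4)_6 → 3³ + 4³ + 4³ = 27 + 64 + 64 = 155
155 = (4,1,5)_6 → 4³ + 1³ + 5³ = 64 + 1 + 125 = 190

190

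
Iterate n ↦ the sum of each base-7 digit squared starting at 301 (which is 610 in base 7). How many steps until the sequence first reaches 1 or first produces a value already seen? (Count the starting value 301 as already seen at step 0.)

301 = (6,1,0)_7 → 6² + 1² + 0² = 36 + 1 + 0 = 37
37 = (5,2)_7 → 5² + 2² = 25 + 4 = 29
29 = (4,1)_7 → 4² + 1² = 16 + 1 = 17
17 = (2,3)_7 → 2² + 3² = 4 + 9 = 13
13 = (1,6)_7 → 1² + 6² = 1 + 36 = 37  — 37 repeats.
That took 5 steps.

5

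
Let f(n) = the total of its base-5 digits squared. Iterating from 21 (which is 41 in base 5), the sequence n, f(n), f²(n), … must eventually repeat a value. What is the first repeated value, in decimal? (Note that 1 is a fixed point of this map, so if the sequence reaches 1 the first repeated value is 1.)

21 = (4,1)_5 → 4² + 1² = 16 + 1 = 17
17 = (3,2)_5 → 3² + 2² = 9 + 4 = 13
13 = (2,3)_5 → 2² + 3² = 4 + 9 = 13  — 13 already appeared earlier.

13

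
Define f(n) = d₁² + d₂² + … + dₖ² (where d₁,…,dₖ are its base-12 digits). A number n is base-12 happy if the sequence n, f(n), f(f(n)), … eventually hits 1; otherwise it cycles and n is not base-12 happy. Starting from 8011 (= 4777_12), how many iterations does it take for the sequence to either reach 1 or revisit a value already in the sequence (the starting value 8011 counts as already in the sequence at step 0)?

5

8011 = (4,7,7,7)_12 → 4² + 7² + 7² + 7² = 16 + 49 + 49 + 49 = 163
163 = (1,1,7)_12 → 1² + 1² + 7² = 1 + 1 + 49 = 51
51 = (4,3)_12 → 4² + 3² = 16 + 9 = 25
25 = (2,1)_12 → 2² + 1² = 4 + 1 = 5
5 = (5)_12 → 5² = 25  — 25 repeats.
That took 5 steps.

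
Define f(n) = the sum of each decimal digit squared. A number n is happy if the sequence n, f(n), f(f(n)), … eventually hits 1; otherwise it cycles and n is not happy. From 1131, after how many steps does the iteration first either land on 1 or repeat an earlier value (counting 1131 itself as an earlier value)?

1131 → 1² + 1² + 3² + 1² = 1 + 1 + 9 + 1 = 12
12 → 1² + 2² = 1 + 4 = 5
5 → 5² = 25
25 → 2² + 5² = 4 + 25 = 29
29 → 2² + 9² = 4 + 81 = 85
85 → 8² + 5² = 64 + 25 = 89
89 → 8² + 9² = 64 + 81 = 145
145 → 1² + 4² + 5² = 1 + 16 + 25 = 42
42 → 4² + 2² = 16 + 4 = 20
20 → 2² + 0² = 4 + 0 = 4
4 → 4² = 16
16 → 1² + 6² = 1 + 36 = 37
37 → 3² + 7² = 9 + 49 = 58
58 → 5² + 8² = 25 + 64 = 89  — 89 repeats.
That took 14 steps.

14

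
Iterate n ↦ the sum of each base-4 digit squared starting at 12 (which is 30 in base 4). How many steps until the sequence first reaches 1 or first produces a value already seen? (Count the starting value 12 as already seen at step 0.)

12 = (3,0)_4 → 9
9 = (2,1)_4 → 5
5 = (1,1)_4 → 2
2 = (2)_4 → 4
4 = (1,0)_4 → 1  — reached 1.
That took 5 steps.

5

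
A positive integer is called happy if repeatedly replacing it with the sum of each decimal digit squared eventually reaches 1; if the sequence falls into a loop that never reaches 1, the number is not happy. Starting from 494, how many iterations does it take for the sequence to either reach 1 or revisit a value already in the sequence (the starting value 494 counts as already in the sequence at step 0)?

12

494 → 4² + 9² + 4² = 16 + 81 + 16 = 113
113 → 1² + 1² + 3² = 1 + 1 + 9 = 11
11 → 1² + 1² = 1 + 1 = 2
2 → 2² = 4
4 → 4² = 16
16 → 1² + 6² = 1 + 36 = 37
37 → 3² + 7² = 9 + 49 = 58
58 → 5² + 8² = 25 + 64 = 89
89 → 8² + 9² = 64 + 81 = 145
145 → 1² + 4² + 5² = 1 + 16 + 25 = 42
42 → 4² + 2² = 16 + 4 = 20
20 → 2² + 0² = 4 + 0 = 4  — 4 repeats.
That took 12 steps.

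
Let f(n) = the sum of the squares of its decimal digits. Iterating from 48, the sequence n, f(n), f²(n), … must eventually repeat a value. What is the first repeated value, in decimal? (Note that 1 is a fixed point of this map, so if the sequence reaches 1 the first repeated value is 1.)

89

48 → 4² + 8² = 80
80 → 8² + 0² = 64
64 → 6² + 4² = 52
52 → 5² + 2² = 29
29 → 2² + 9² = 85
85 → 8² + 5² = 89
89 → 8² + 9² = 145
145 → 1² + 4² + 5² = 42
42 → 4² + 2² = 20
20 → 2² + 0² = 4
4 → 4² = 16
16 → 1² + 6² = 37
37 → 3² + 7² = 58
58 → 5² + 8² = 89  — 89 already appeared earlier.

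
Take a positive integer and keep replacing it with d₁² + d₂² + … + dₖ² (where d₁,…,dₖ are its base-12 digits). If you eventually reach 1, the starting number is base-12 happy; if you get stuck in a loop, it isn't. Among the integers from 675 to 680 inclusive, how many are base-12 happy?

675: 675 → 89 → 74 → 40 → 25 → 5 → 25  — not base-12 happy
676: 676 → 96 → 64 → 41 → 34 → 104 → 128 → 164 → 66 → 61 → 26 → 8 → 64  — not base-12 happy
677: 677 → 105 → 145 → 2 → 4 → 16 → 17 → 26 → 8 → 64 → 41 → 34 → 104 → 128 → 164 → 66 → 61 → 26  — not base-12 happy
678: 678 → 116 → 145 → 2 → 4 → 16 → 17 → 26 → 8 → 64 → 41 → 34 → 104 → 128 → 164 → 66 → 61 → 26  — not base-12 happy
679: 679 → 129 → 181 → 11 → 121 → 101 → 89 → 74 → 40 → 25 → 5 → 25  — not base-12 happy
680: 680 → 144 → 1  — base-12 happy
base-12 happy: 680

1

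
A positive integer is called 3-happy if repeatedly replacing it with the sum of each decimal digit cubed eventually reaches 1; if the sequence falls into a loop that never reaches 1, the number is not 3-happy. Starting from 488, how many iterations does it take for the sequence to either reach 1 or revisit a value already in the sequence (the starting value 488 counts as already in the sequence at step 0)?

8

488 → 1088
1088 → 1025
1025 → 134
134 → 92
92 → 737
737 → 713
713 → 371
371 → 371  — 371 repeats.
That took 8 steps.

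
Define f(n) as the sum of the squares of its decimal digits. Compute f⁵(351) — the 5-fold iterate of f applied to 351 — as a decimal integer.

85

351 → 35
35 → 34
34 → 25
25 → 29
29 → 85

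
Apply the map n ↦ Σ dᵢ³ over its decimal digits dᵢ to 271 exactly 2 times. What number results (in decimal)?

160

271 → 2³ + 7³ + 1³ = 8 + 343 + 1 = 352
352 → 3³ + 5³ + 2³ = 27 + 125 + 8 = 160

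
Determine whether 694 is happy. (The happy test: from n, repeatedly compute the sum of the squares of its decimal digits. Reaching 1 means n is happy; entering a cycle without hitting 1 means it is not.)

happy

694 → 6² + 9² + 4² = 133
133 → 1² + 3² + 3² = 19
19 → 1² + 9² = 82
82 → 8² + 2² = 68
68 → 6² + 8² = 100
100 → 1² + 0² + 0² = 1  — reached 1.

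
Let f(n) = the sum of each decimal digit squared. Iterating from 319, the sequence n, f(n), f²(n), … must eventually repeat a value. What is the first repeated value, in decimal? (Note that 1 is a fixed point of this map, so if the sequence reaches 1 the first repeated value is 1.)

319 → 91
91 → 82
82 → 68
68 → 100
100 → 1  — reached the fixed point 1.
1 → 1, so 1 is the first repeated value.

1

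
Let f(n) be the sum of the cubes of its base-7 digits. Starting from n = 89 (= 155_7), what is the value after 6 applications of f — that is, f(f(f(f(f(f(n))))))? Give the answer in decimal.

89 = (1,5,5)_7 → 1³ + 5³ + 5³ = 251
251 = (5,0,6)_7 → 5³ + 0³ + 6³ = 341
341 = (6,6,5)_7 → 6³ + 6³ + 5³ = 557
557 = (1,4,2,4)_7 → 1³ + 4³ + 2³ + 4³ = 137
137 = (2,5,4)_7 → 2³ + 5³ + 4³ = 197
197 = (4,0,1)_7 → 4³ + 0³ + 1³ = 65

65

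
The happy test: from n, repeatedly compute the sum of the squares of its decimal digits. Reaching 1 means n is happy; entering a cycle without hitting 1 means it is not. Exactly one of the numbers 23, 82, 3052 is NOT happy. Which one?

3052

23: 23 → 13 → 10 → 1  — reaches 1 (happy)
82: 82 → 68 → 100 → 1  — reaches 1 (happy)
3052: 3052 → 38 → 73 → 58 → 89 → 145 → 42 → 20 → 4 → 16 → 37 → 58  — repeats 58 (not happy)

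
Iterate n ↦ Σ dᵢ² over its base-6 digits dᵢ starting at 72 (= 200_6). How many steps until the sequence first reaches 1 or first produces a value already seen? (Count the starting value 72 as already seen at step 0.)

11

72 = (2,0,0)_6 → 2² + 0² + 0² = 4
4 = (4)_6 → 4² = 16
16 = (2,4)_6 → 2² + 4² = 20
20 = (3,2)_6 → 3² + 2² = 13
13 = (2,1)_6 → 2² + 1² = 5
5 = (5)_6 → 5² = 25
25 = (4,1)_6 → 4² + 1² = 17
17 = (2,5)_6 → 2² + 5² = 29
29 = (4,5)_6 → 4² + 5² = 41
41 = (1,0,5)_6 → 1² + 0² + 5² = 26
26 = (4,2)_6 → 4² + 2² = 20  — 20 repeats.
That took 11 steps.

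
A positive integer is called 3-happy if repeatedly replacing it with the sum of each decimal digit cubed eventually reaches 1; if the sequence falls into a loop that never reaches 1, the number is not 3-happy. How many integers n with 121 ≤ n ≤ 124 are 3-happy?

1

121: 121 → 10 → 1  — 3-happy
122: 122 → 17 → 344 → 155 → 251 → 134 → 92 → 737 → 713 → 371 → 371  — not 3-happy
123: 123 → 36 → 243 → 99 → 1458 → 702 → 351 → 153 → 153  — not 3-happy
124: 124 → 73 → 370 → 370  — not 3-happy
3-happy: 121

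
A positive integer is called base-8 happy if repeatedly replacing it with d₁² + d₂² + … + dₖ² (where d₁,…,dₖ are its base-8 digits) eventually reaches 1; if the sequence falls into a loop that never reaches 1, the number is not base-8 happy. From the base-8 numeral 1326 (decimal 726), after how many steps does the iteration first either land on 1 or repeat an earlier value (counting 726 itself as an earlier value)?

6

726 = (1,3,2,6)_8 → 1² + 3² + 2² + 6² = 1 + 9 + 4 + 36 = 50
50 = (6,2)_8 → 6² + 2² = 36 + 4 = 40
40 = (5,0)_8 → 5² + 0² = 25 + 0 = 25
25 = (3,1)_8 → 3² + 1² = 9 + 1 = 10
10 = (1,2)_8 → 1² + 2² = 1 + 4 = 5
5 = (5)_8 → 5² = 25  — 25 repeats.
That took 6 steps.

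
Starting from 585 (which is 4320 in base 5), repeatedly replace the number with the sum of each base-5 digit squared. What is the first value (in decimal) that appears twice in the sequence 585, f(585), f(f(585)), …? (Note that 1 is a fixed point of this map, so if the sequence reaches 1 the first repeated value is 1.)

585 = (4,3,2,0)_5 → 29
29 = (1,0,4)_5 → 17
17 = (3,2)_5 → 13
13 = (2,3)_5 → 13  — 13 already appeared earlier.

13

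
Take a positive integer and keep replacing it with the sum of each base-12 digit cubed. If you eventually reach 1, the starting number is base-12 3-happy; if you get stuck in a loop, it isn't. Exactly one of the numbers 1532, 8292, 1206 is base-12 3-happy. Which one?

1532: 1532 → 1855 → 1344 → 793 → 342 → 288 → 8 → 512 → 755 → 1464 → 1008 → 343 → 415 → 1351 → 1136 → 1855  — repeats 1855 (not base-12 3-happy)
8292: 8292 → 1136 → 1855 → 1344 → 793 → 342 → 288 → 8 → 512 → 755 → 1464 → 1008 → 343 → 415 → 1351 → 1136  — repeats 1136 (not base-12 3-happy)
1206: 1206 → 792 → 341 → 197 → 190 → 1028 → 856 → 1520 → 1728 → 1  — reaches 1 (base-12 3-happy)

1206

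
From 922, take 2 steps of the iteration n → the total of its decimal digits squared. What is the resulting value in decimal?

145

922 → 9² + 2² + 2² = 89
89 → 8² + 9² = 145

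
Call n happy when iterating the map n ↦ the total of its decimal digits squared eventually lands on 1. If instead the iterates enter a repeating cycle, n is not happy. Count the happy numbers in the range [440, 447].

2

440: 440 → 32 → 13 → 10 → 1  — happy
441: 441 → 33 → 18 → 65 → 61 → 37 → 58 → 89 → 145 → 42 → 20 → 4 → 16 → 37  — not happy
442: 442 → 36 → 45 → 41 → 17 → 50 → 25 → 29 → 85 → 89 → 145 → 42 → 20 → 4 → 16 → 37 → 58 → 89  — not happy
443: 443 → 41 → 17 → 50 → 25 → 29 → 85 → 89 → 145 → 42 → 20 → 4 → 16 → 37 → 58 → 89  — not happy
444: 444 → 48 → 80 → 64 → 52 → 29 → 85 → 89 → 145 → 42 → 20 → 4 → 16 → 37 → 58 → 89  — not happy
445: 445 → 57 → 74 → 65 → 61 → 37 → 58 → 89 → 145 → 42 → 20 → 4 → 16 → 37  — not happy
446: 446 → 68 → 100 → 1  — happy
447: 447 → 81 → 65 → 61 → 37 → 58 → 89 → 145 → 42 → 20 → 4 → 16 → 37  — not happy
happy: 440, 446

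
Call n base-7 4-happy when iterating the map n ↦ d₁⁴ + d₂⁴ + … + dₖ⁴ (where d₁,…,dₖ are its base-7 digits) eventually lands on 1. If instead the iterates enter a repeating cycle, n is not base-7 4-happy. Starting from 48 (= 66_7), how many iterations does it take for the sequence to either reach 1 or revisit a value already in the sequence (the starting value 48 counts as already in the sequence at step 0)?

13

48 = (6,6)_7 → 6⁴ + 6⁴ = 2592
2592 = (1,0,3,6,2)_7 → 1⁴ + 0⁴ + 3⁴ + 6⁴ + 2⁴ = 1394
1394 = (4,0,3,1)_7 → 4⁴ + 0⁴ + 3⁴ + 1⁴ = 338
338 = (6,6,2)_7 → 6⁴ + 6⁴ + 2⁴ = 2608
2608 = (1,0,4,1,4)_7 → 1⁴ + 0⁴ + 4⁴ + 1⁴ + 4⁴ = 514
514 = (1,3,3,3)_7 → 1⁴ + 3⁴ + 3⁴ + 3⁴ = 244
244 = (4,6,6)_7 → 4⁴ + 6⁴ + 6⁴ = 2848
2848 = (1,1,2,0,6)_7 → 1⁴ + 1⁴ + 2⁴ + 0⁴ + 6⁴ = 1314
1314 = (3,5,5,5)_7 → 3⁴ + 5⁴ + 5⁴ + 5⁴ = 1956
1956 = (5,4,6,3)_7 → 5⁴ + 4⁴ + 6⁴ + 3⁴ = 2258
2258 = (6,4,0,4)_7 → 6⁴ + 4⁴ + 0⁴ + 4⁴ = 1808
1808 = (5,1,6,2)_7 → 5⁴ + 1⁴ + 6⁴ + 2⁴ = 1938
1938 = (5,4,3,6)_7 → 5⁴ + 4⁴ + 3⁴ + 6⁴ = 2258  — 2258 repeats.
That took 13 steps.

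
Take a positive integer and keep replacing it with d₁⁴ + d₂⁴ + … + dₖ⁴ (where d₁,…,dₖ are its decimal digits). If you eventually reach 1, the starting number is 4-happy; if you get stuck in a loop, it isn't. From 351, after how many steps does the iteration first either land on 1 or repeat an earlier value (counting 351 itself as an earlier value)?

14

351 → 707
707 → 4802
4802 → 4368
4368 → 5729
5729 → 9603
9603 → 7938
7938 → 13139
13139 → 6725
6725 → 4338
4338 → 4514
4514 → 1138
1138 → 4179
4179 → 9219
9219 → 13139  — 13139 repeats.
That took 14 steps.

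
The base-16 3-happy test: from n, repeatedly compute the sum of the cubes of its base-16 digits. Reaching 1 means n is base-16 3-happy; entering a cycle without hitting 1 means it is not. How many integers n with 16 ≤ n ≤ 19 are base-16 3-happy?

1

16: 16 → 1  (reaches 1)
17: 17 → 2 → 8 → 512 → 8  (repeats 8)
18: 18 → 9 → 729 → 2934 → 1890 → 567 → 378 → 1344 → 189 → 3528 → 4437 → 252 → 5103 → 6147 → 540 → 1737 → 2673 → 1344  (repeats 1344)
19: 19 → 28 → 1729 → 1945 → 1801 → 1072 → 91 → 1456 → 1456  (repeats 1456)
base-16 3-happy: 16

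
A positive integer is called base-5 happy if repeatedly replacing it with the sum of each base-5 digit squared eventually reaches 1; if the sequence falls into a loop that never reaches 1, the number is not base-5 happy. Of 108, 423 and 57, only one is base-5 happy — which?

423

108: 108 → 26 → 2 → 4 → 16 → 10 → 4  — repeats 4 (not base-5 happy)
423: 423 → 35 → 5 → 1  — reaches 1 (base-5 happy)
57: 57 → 9 → 17 → 13 → 13  — repeats 13 (not base-5 happy)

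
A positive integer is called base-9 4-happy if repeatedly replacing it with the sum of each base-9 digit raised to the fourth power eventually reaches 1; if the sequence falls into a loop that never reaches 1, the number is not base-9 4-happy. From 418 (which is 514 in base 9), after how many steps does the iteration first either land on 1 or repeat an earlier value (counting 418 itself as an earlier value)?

11

418 = (5,1,4)_9 → 882
882 = (1,1,8,0)_9 → 4098
4098 = (5,5,5,3)_9 → 1956
1956 = (2,6,1,3)_9 → 1394
1394 = (1,8,1,8)_9 → 8194
8194 = (1,2,2,1,4)_9 → 290
290 = (3,5,2)_9 → 722
722 = (8,8,2)_9 → 8208
8208 = (1,2,2,3,0)_9 → 114
114 = (1,3,6)_9 → 1378
1378 = (1,8,0,1)_9 → 4098  — 4098 repeats.
That took 11 steps.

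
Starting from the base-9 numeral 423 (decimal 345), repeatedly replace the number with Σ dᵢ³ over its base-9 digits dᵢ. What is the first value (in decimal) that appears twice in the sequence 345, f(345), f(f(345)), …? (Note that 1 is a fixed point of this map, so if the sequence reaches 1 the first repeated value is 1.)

345 = (4,2,3)_9 → 4³ + 2³ + 3³ = 99
99 = (1,2,0)_9 → 1³ + 2³ + 0³ = 9
9 = (1,0)_9 → 1³ + 0³ = 1  — reached the fixed point 1.
1 → 1, so 1 is the first repeated value.

1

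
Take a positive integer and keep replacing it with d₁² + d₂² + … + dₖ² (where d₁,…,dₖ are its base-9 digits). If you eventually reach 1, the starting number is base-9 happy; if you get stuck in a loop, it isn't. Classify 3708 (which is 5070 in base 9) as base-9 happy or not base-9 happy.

3708 = (5,0,7,0)_9 → 5² + 0² + 7² + 0² = 25 + 0 + 49 + 0 = 74
74 = (8,2)_9 → 8² + 2² = 64 + 4 = 68
68 = (7,5)_9 → 7² + 5² = 49 + 25 = 74  — 74 already seen; the sequence cycles without reaching 1.

not base-9 happy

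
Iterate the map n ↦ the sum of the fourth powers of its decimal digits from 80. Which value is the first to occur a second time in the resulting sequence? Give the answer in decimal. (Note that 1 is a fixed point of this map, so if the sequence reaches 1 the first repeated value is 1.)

80 → 8⁴ + 0⁴ = 4096 + 0 = 4096
4096 → 4⁴ + 0⁴ + 9⁴ + 6⁴ = 256 + 0 + 6561 + 1296 = 8113
8113 → 8⁴ + 1⁴ + 1⁴ + 3⁴ = 4096 + 1 + 1 + 81 = 4179
4179 → 4⁴ + 1⁴ + 7⁴ + 9⁴ = 256 + 1 + 2401 + 6561 = 9219
9219 → 9⁴ + 2⁴ + 1⁴ + 9⁴ = 6561 + 16 + 1 + 6561 = 13139
13139 → 1⁴ + 3⁴ + 1⁴ + 3⁴ + 9⁴ = 1 + 81 + 1 + 81 + 6561 = 6725
6725 → 6⁴ + 7⁴ + 2⁴ + 5⁴ = 1296 + 2401 + 16 + 625 = 4338
4338 → 4⁴ + 3⁴ + 3⁴ + 8⁴ = 256 + 81 + 81 + 4096 = 4514
4514 → 4⁴ + 5⁴ + 1⁴ + 4⁴ = 256 + 625 + 1 + 256 = 1138
1138 → 1⁴ + 1⁴ + 3⁴ + 8⁴ = 1 + 1 + 81 + 4096 = 4179  — 4179 already appeared earlier.

4179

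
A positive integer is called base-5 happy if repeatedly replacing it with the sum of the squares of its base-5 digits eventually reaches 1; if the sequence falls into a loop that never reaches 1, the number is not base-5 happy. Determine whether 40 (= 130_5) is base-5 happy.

40 = (1,3,0)_5 → 10
10 = (2,0)_5 → 4
4 = (4)_5 → 16
16 = (3,1)_5 → 10  — 10 already seen; the sequence cycles without reaching 1.

not base-5 happy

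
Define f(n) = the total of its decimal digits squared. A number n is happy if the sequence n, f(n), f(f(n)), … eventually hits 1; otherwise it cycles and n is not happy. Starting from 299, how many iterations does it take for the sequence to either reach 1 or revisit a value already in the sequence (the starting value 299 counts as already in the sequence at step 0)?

299 → 166
166 → 73
73 → 58
58 → 89
89 → 145
145 → 42
42 → 20
20 → 4
4 → 16
16 → 37
37 → 58  — 58 repeats.
That took 11 steps.

11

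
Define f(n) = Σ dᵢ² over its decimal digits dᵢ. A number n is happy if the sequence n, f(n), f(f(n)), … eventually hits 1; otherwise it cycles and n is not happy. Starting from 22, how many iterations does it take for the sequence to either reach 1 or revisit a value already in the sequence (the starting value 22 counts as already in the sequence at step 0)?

22 → 2² + 2² = 4 + 4 = 8
8 → 8² = 64
64 → 6² + 4² = 36 + 16 = 52
52 → 5² + 2² = 25 + 4 = 29
29 → 2² + 9² = 4 + 81 = 85
85 → 8² + 5² = 64 + 25 = 89
89 → 8² + 9² = 64 + 81 = 145
145 → 1² + 4² + 5² = 1 + 16 + 25 = 42
42 → 4² + 2² = 16 + 4 = 20
20 → 2² + 0² = 4 + 0 = 4
4 → 4² = 16
16 → 1² + 6² = 1 + 36 = 37
37 → 3² + 7² = 9 + 49 = 58
58 → 5² + 8² = 25 + 64 = 89  — 89 repeats.
That took 14 steps.

14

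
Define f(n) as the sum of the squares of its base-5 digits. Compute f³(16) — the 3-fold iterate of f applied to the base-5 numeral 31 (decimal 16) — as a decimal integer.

16 = (3,1)_5 → 3² + 1² = 10
10 = (2,0)_5 → 2² + 0² = 4
4 = (4)_5 → 4² = 16

16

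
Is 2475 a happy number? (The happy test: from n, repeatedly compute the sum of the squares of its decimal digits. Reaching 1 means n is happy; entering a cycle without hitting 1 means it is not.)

happy

2475 → 94
94 → 97
97 → 130
130 → 10
10 → 1  — reached 1.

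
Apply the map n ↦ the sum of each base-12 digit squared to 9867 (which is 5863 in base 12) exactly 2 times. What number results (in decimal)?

125

9867 = (5,8,6,3)_12 → 5² + 8² + 6² + 3² = 25 + 64 + 36 + 9 = 134
134 = (11,2)_12 → 11² + 2² = 121 + 4 = 125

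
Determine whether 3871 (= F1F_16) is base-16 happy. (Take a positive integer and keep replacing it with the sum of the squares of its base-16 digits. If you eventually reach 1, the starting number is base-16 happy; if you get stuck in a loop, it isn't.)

3871 = (15,1,15)_16 → 15² + 1² + 15² = 225 + 1 + 225 = 451
451 = (1,12,3)_16 → 1² + 12² + 3² = 1 + 144 + 9 = 154
154 = (9,10)_16 → 9² + 10² = 81 + 100 = 181
181 = (11,5)_16 → 11² + 5² = 121 + 25 = 146
146 = (9,2)_16 → 9² + 2² = 81 + 4 = 85
85 = (5,5)_16 → 5² + 5² = 25 + 25 = 50
50 = (3,2)_16 → 3² + 2² = 9 + 4 = 13
13 = (13)_16 → 13² = 169
169 = (10,9)_16 → 10² + 9² = 100 + 81 = 181  — 181 already seen; the sequence cycles without reaching 1.

not base-16 happy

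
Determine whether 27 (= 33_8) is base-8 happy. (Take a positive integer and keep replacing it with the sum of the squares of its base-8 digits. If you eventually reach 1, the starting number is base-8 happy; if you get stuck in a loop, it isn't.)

27 = (3,3)_8 → 18
18 = (2,2)_8 → 8
8 = (1,0)_8 → 1  — reached 1.

base-8 happy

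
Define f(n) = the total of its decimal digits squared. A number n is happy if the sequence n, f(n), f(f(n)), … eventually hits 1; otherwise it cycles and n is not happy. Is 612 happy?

not happy

612 → 6² + 1² + 2² = 36 + 1 + 4 = 41
41 → 4² + 1² = 16 + 1 = 17
17 → 1² + 7² = 1 + 49 = 50
50 → 5² + 0² = 25 + 0 = 25
25 → 2² + 5² = 4 + 25 = 29
29 → 2² + 9² = 4 + 81 = 85
85 → 8² + 5² = 64 + 25 = 89
89 → 8² + 9² = 64 + 81 = 145
145 → 1² + 4² + 5² = 1 + 16 + 25 = 42
42 → 4² + 2² = 16 + 4 = 20
20 → 2² + 0² = 4 + 0 = 4
4 → 4² = 16
16 → 1² + 6² = 1 + 36 = 37
37 → 3² + 7² = 9 + 49 = 58
58 → 5² + 8² = 25 + 64 = 89  — 89 already seen; the sequence cycles without reaching 1.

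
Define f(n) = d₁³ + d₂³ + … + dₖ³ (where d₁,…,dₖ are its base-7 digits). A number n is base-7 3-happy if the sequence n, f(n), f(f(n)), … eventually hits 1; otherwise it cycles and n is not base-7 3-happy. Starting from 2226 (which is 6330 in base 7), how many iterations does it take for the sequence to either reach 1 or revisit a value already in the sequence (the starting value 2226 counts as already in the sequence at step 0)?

8

2226 = (6,3,3,0)_7 → 6³ + 3³ + 3³ + 0³ = 216 + 27 + 27 + 0 = 270
270 = (5,3,4)_7 → 5³ + 3³ + 4³ = 125 + 27 + 64 = 216
216 = (4,2,6)_7 → 4³ + 2³ + 6³ = 64 + 8 + 216 = 288
288 = (5,6,1)_7 → 5³ + 6³ + 1³ = 125 + 216 + 1 = 342
342 = (6,6,6)_7 → 6³ + 6³ + 6³ = 216 + 216 + 216 = 648
648 = (1,6,1,4)_7 → 1³ + 6³ + 1³ + 4³ = 1 + 216 + 1 + 64 = 282
282 = (5,5,2)_7 → 5³ + 5³ + 2³ = 125 + 125 + 8 = 258
258 = (5,1,6)_7 → 5³ + 1³ + 6³ = 125 + 1 + 216 = 342  — 342 repeats.
That took 8 steps.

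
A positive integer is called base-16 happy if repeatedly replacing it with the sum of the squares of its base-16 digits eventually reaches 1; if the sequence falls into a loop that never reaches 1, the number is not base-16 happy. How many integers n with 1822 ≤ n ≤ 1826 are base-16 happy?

1822: 1822 → 246 → 261 → 26 → 101 → 61 → 178 → 125 → 218 → 269 → 170 → 200 → 208 → 169 → 181 → 146 → 85 → 50 → 13 → 169  (repeats 169)
1823: 1823 → 275 → 11 → 121 → 130 → 68 → 32 → 4 → 16 → 1  (reaches 1)
1824: 1824 → 53 → 34 → 8 → 64 → 16 → 1  (reaches 1)
1825: 1825 → 54 → 45 → 173 → 269 → 170 → 200 → 208 → 169 → 181 → 146 → 85 → 50 → 13 → 169  (repeats 169)
1826: 1826 → 57 → 90 → 125 → 218 → 269 → 170 → 200 → 208 → 169 → 181 → 146 → 85 → 50 → 13 → 169  (repeats 169)
base-16 happy: 1823, 1824

2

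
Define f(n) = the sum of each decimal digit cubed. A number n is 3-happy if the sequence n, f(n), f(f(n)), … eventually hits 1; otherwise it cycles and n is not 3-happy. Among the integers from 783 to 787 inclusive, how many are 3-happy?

783: 783 → 882 → 1032 → 36 → 243 → 99 → 1458 → 702 → 351 → 153 → 153  (repeats 153)
784: 784 → 919 → 1459 → 919  (repeats 919)
785: 785 → 980 → 1241 → 74 → 407 → 407  (repeats 407)
786: 786 → 1071 → 345 → 216 → 225 → 141 → 66 → 432 → 99 → 1458 → 702 → 351 → 153 → 153  (repeats 153)
787: 787 → 1198 → 1243 → 100 → 1  (reaches 1)
3-happy: 787

1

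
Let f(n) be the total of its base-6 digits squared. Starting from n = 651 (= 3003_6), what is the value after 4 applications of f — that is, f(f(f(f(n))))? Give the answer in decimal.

17

651 = (3,0,0,3)_6 → 3² + 0² + 0² + 3² = 18
18 = (3,0)_6 → 3² + 0² = 9
9 = (1,3)_6 → 1² + 3² = 10
10 = (1,4)_6 → 1² + 4² = 17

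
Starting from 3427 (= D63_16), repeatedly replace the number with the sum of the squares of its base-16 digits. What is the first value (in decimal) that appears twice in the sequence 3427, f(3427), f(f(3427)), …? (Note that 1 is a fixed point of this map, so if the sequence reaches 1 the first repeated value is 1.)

146

3427 = (13,6,3)_16 → 13² + 6² + 3² = 169 + 36 + 9 = 214
214 = (13,6)_16 → 13² + 6² = 169 + 36 = 205
205 = (12,13)_16 → 12² + 13² = 144 + 169 = 313
313 = (1,3,9)_16 → 1² + 3² + 9² = 1 + 9 + 81 = 91
91 = (5,11)_16 → 5² + 11² = 25 + 121 = 146
146 = (9,2)_16 → 9² + 2² = 81 + 4 = 85
85 = (5,5)_16 → 5² + 5² = 25 + 25 = 50
50 = (3,2)_16 → 3² + 2² = 9 + 4 = 13
13 = (13)_16 → 13² = 169
169 = (10,9)_16 → 10² + 9² = 100 + 81 = 181
181 = (11,5)_16 → 11² + 5² = 121 + 25 = 146  — 146 already appeared earlier.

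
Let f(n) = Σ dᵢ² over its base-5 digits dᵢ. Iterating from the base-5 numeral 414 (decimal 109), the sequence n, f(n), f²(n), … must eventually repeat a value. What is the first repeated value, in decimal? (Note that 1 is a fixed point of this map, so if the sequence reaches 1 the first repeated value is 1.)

1

109 = (4,1,4)_5 → 4² + 1² + 4² = 33
33 = (1,1,3)_5 → 1² + 1² + 3² = 11
11 = (2,1)_5 → 2² + 1² = 5
5 = (1,0)_5 → 1² + 0² = 1  — reached the fixed point 1.
1 → 1, so 1 is the first repeated value.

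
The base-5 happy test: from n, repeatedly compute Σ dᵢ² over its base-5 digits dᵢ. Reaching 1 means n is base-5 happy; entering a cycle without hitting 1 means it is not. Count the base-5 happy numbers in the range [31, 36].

31: 31 → 3 → 9 → 17 → 13 → 13  — not base-5 happy
32: 32 → 6 → 2 → 4 → 16 → 10 → 4  — not base-5 happy
33: 33 → 11 → 5 → 1  — base-5 happy
34: 34 → 18 → 18  — not base-5 happy
35: 35 → 5 → 1  — base-5 happy
36: 36 → 6 → 2 → 4 → 16 → 10 → 4  — not base-5 happy
base-5 happy: 33, 35

2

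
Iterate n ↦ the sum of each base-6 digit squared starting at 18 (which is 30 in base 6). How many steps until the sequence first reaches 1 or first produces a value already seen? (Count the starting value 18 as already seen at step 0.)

11

18 = (3,0)_6 → 3² + 0² = 9
9 = (1,3)_6 → 1² + 3² = 10
10 = (1,4)_6 → 1² + 4² = 17
17 = (2,5)_6 → 2² + 5² = 29
29 = (4,5)_6 → 4² + 5² = 41
41 = (1,0,5)_6 → 1² + 0² + 5² = 26
26 = (4,2)_6 → 4² + 2² = 20
20 = (3,2)_6 → 3² + 2² = 13
13 = (2,1)_6 → 2² + 1² = 5
5 = (5)_6 → 5² = 25
25 = (4,1)_6 → 4² + 1² = 17  — 17 repeats.
That took 11 steps.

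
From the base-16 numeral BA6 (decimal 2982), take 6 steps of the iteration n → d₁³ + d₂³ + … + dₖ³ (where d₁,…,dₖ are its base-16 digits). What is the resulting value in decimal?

2982 = (11,10,6)_16 → 11³ + 10³ + 6³ = 2547
2547 = (9,15,3)_16 → 9³ + 15³ + 3³ = 4131
4131 = (1,0,2,3)_16 → 1³ + 0³ + 2³ + 3³ = 36
36 = (2,4)_16 → 2³ + 4³ = 72
72 = (4,8)_16 → 4³ + 8³ = 576
576 = (2,4,0)_16 → 2³ + 4³ + 0³ = 72

72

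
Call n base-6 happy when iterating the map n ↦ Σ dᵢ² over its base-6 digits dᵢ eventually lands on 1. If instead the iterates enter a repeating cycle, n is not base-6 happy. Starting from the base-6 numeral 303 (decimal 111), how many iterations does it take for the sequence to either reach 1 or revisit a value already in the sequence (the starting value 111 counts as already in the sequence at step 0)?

111 = (3,0,3)_6 → 3² + 0² + 3² = 9 + 0 + 9 = 18
18 = (3,0)_6 → 3² + 0² = 9 + 0 = 9
9 = (1,3)_6 → 1² + 3² = 1 + 9 = 10
10 = (1,4)_6 → 1² + 4² = 1 + 16 = 17
17 = (2,5)_6 → 2² + 5² = 4 + 25 = 29
29 = (4,5)_6 → 4² + 5² = 16 + 25 = 41
41 = (1,0,5)_6 → 1² + 0² + 5² = 1 + 0 + 25 = 26
26 = (4,2)_6 → 4² + 2² = 16 + 4 = 20
20 = (3,2)_6 → 3² + 2² = 9 + 4 = 13
13 = (2,1)_6 → 2² + 1² = 4 + 1 = 5
5 = (5)_6 → 5² = 25
25 = (4,1)_6 → 4² + 1² = 16 + 1 = 17  — 17 repeats.
That took 12 steps.

12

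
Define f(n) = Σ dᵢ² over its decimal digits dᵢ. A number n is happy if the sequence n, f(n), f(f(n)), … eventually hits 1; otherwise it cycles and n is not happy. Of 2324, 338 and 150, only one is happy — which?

2324: 2324 → 33 → 18 → 65 → 61 → 37 → 58 → 89 → 145 → 42 → 20 → 4 → 16 → 37  — repeats 37 (not happy)
338: 338 → 82 → 68 → 100 → 1  — reaches 1 (happy)
150: 150 → 26 → 40 → 16 → 37 → 58 → 89 → 145 → 42 → 20 → 4 → 16  — repeats 16 (not happy)

338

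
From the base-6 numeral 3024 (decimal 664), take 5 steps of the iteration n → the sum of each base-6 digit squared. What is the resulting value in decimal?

13

664 = (3,0,2,4)_6 → 3² + 0² + 2² + 4² = 9 + 0 + 4 + 16 = 29
29 = (4,5)_6 → 4² + 5² = 16 + 25 = 41
41 = (1,0,5)_6 → 1² + 0² + 5² = 1 + 0 + 25 = 26
26 = (4,2)_6 → 4² + 2² = 16 + 4 = 20
20 = (3,2)_6 → 3² + 2² = 9 + 4 = 13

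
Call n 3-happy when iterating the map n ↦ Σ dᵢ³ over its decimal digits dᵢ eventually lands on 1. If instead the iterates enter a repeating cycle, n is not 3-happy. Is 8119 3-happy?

8119 → 8³ + 1³ + 1³ + 9³ = 1243
1243 → 1³ + 2³ + 4³ + 3³ = 100
100 → 1³ + 0³ + 0³ = 1  — reached 1.

3-happy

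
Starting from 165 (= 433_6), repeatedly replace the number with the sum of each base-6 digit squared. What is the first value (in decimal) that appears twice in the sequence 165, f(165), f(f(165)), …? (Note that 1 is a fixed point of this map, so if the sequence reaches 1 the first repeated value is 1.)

165 = (4,3,3)_6 → 4² + 3² + 3² = 34
34 = (5,4)_6 → 5² + 4² = 41
41 = (1,0,5)_6 → 1² + 0² + 5² = 26
26 = (4,2)_6 → 4² + 2² = 20
20 = (3,2)_6 → 3² + 2² = 13
13 = (2,1)_6 → 2² + 1² = 5
5 = (5)_6 → 5² = 25
25 = (4,1)_6 → 4² + 1² = 17
17 = (2,5)_6 → 2² + 5² = 29
29 = (4,5)_6 → 4² + 5² = 41  — 41 already appeared earlier.

41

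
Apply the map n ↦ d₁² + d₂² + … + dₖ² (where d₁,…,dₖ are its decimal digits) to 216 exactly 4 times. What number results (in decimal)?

25

216 → 2² + 1² + 6² = 4 + 1 + 36 = 41
41 → 4² + 1² = 16 + 1 = 17
17 → 1² + 7² = 1 + 49 = 50
50 → 5² + 0² = 25 + 0 = 25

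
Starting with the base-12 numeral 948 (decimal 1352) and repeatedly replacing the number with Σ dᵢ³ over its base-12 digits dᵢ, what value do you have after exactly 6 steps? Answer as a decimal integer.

736

1352 = (9,4,8)_12 → 9³ + 4³ + 8³ = 729 + 64 + 512 = 1305
1305 = (9,0,9)_12 → 9³ + 0³ + 9³ = 729 + 0 + 729 = 1458
1458 = (10,1,6)_12 → 10³ + 1³ + 6³ = 1000 + 1 + 216 = 1217
1217 = (8,5,5)_12 → 8³ + 5³ + 5³ = 512 + 125 + 125 = 762
762 = (5,3,6)_12 → 5³ + 3³ + 6³ = 125 + 27 + 216 = 368
368 = (2,6,8)_12 → 2³ + 6³ + 8³ = 8 + 216 + 512 = 736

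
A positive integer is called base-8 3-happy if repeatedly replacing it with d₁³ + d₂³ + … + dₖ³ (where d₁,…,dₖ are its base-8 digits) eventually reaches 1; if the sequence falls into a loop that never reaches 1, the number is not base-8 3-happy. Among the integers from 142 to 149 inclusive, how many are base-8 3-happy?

142: 142 → 225 → 92 → 92  (repeats 92)
143: 143 → 352 → 189 → 476 → 434 → 440 → 559 → 469 → 476  (repeats 476)
144: 144 → 16 → 8 → 1  (reaches 1)
145: 145 → 17 → 9 → 2 → 8 → 1  (reaches 1)
146: 146 → 24 → 27 → 54 → 432 → 432  (repeats 432)
147: 147 → 43 → 152 → 35 → 91 → 55 → 559 → 469 → 476 → 434 → 440 → 559  (repeats 559)
148: 148 → 80 → 9 → 2 → 8 → 1  (reaches 1)
149: 149 → 141 → 134 → 224 → 91 → 55 → 559 → 469 → 476 → 434 → 440 → 559  (repeats 559)
base-8 3-happy: 144, 145, 148

3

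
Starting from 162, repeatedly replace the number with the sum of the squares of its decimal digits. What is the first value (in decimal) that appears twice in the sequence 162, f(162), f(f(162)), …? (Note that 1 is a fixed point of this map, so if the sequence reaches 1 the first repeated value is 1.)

162 → 41
41 → 17
17 → 50
50 → 25
25 → 29
29 → 85
85 → 89
89 → 145
145 → 42
42 → 20
20 → 4
4 → 16
16 → 37
37 → 58
58 → 89  — 89 already appeared earlier.

89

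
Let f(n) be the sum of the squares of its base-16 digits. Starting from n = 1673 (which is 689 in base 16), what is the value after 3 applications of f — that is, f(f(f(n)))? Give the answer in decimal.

1673 = (6,8,9)_16 → 6² + 8² + 9² = 181
181 = (11,5)_16 → 11² + 5² = 146
146 = (9,2)_16 → 9² + 2² = 85

85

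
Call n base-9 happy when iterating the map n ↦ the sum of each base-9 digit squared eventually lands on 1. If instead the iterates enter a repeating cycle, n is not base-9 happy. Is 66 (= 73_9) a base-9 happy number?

66 = (7,3)_9 → 7² + 3² = 49 + 9 = 58
58 = (6,4)_9 → 6² + 4² = 36 + 16 = 52
52 = (5,7)_9 → 5² + 7² = 25 + 49 = 74
74 = (8,2)_9 → 8² + 2² = 64 + 4 = 68
68 = (7,5)_9 → 7² + 5² = 49 + 25 = 74  — 74 already seen; the sequence cycles without reaching 1.

not base-9 happy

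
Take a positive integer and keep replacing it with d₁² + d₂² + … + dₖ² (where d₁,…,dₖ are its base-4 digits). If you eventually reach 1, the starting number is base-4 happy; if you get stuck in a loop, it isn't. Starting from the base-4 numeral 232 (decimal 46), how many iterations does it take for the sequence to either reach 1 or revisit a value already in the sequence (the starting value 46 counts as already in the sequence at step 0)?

46 = (2,3,2)_4 → 2² + 3² + 2² = 17
17 = (1,0,1)_4 → 1² + 0² + 1² = 2
2 = (2)_4 → 2² = 4
4 = (1,0)_4 → 1² + 0² = 1  — reached 1.
That took 4 steps.

4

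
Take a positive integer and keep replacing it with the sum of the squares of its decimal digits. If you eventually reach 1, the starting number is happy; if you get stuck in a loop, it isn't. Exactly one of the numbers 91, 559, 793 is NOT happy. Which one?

91: 91 → 82 → 68 → 100 → 1  — reaches 1 (happy)
559: 559 → 131 → 11 → 2 → 4 → 16 → 37 → 58 → 89 → 145 → 42 → 20 → 4  — repeats 4 (not happy)
793: 793 → 139 → 91 → 82 → 68 → 100 → 1  — reaches 1 (happy)

559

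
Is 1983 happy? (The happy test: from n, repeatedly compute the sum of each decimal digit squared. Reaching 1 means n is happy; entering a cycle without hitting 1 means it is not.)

not happy

1983 → 1² + 9² + 8² + 3² = 1 + 81 + 64 + 9 = 155
155 → 1² + 5² + 5² = 1 + 25 + 25 = 51
51 → 5² + 1² = 25 + 1 = 26
26 → 2² + 6² = 4 + 36 = 40
40 → 4² + 0² = 16 + 0 = 16
16 → 1² + 6² = 1 + 36 = 37
37 → 3² + 7² = 9 + 49 = 58
58 → 5² + 8² = 25 + 64 = 89
89 → 8² + 9² = 64 + 81 = 145
145 → 1² + 4² + 5² = 1 + 16 + 25 = 42
42 → 4² + 2² = 16 + 4 = 20
20 → 2² + 0² = 4 + 0 = 4
4 → 4² = 16  — 16 already seen; the sequence cycles without reaching 1.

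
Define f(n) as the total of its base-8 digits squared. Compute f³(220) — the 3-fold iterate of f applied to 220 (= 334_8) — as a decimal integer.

20

220 = (3,3,4)_8 → 34
34 = (4,2)_8 → 20
20 = (2,4)_8 → 20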